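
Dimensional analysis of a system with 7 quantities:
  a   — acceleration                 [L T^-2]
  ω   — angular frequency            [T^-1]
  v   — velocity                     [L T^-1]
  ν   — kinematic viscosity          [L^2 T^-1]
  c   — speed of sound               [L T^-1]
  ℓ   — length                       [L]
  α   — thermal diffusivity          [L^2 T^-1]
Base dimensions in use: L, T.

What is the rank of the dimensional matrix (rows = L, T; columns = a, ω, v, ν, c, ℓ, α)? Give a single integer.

Write exponents as rows L,T / cols a,ω,v,ν,c,ℓ,α:
  L: [ 1  0  1  2  1  1  2]
  T: [-2 -1 -1 -1 -1  0 -1]
Echelon form has 2 nonzero rows (pivots: a,ω)

2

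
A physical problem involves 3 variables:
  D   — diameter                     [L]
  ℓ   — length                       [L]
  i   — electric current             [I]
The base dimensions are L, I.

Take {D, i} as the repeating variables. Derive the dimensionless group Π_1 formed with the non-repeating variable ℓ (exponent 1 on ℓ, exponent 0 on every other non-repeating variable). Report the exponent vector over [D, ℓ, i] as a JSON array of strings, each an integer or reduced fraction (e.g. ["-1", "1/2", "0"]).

["-1", "1", "0"]

Exponent matrix [L,I] × [D,ℓ,i]:
  L: [ 1  1  0]
  I: [ 0  0  1]
Row reduction gives pivot columns D,i; rank = 2
Pivot set = {D,i}, free = {ℓ}
RREF:
  r0: [   1    1    0]
  r1: [   0    0    1]
Fix exponent of ℓ at 1; solve each RREF row for its pivot's exponent:
  r0: exp(D) + (1)·1 = 0 ⇒ exp(D) = -1
  r1: exp(i) + (0)·1 = 0 ⇒ exp(i) = 0
Π_1 = D^-1 · ℓ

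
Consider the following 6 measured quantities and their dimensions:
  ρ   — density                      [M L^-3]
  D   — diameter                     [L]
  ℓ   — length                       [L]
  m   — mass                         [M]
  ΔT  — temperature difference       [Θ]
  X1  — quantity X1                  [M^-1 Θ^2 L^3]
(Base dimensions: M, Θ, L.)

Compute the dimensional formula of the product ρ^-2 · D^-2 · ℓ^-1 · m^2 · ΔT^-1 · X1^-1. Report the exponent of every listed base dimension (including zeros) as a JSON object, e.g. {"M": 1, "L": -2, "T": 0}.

Write exponents as rows M,Θ,L / cols ρ,D,ℓ,m,ΔT,X1:
  M: [ 1  0  0  1  0 -1]
  Θ: [ 0  0  0  0  1  2]
  L: [-3  1  1  0  0  3]
  [M]: (-2)·1+(-2)·0+(-1)·0+(2)·1+(-1)·0+(-1)·-1 = 1
  [Θ]: (-2)·0+(-2)·0+(-1)·0+(2)·0+(-1)·1+(-1)·2 = -3
  [L]: (-2)·-3+(-2)·1+(-1)·1+(2)·0+(-1)·0+(-1)·3 = 0
⇒ M Θ^-3

{"M": 1, "Θ": -3, "L": 0}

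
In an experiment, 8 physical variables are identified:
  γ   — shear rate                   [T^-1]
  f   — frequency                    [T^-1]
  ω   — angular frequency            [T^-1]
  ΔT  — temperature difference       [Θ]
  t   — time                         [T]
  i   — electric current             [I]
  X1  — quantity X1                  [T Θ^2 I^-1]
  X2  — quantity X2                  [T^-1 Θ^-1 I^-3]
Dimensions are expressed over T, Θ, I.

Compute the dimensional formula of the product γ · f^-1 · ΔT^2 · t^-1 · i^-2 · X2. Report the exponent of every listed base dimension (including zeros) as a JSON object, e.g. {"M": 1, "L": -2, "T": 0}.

{"T": -2, "Θ": 1, "I": -5}

Exponent matrix [T,Θ,I] × [γ,f,ω,ΔT,t,i,X1,X2]:
  T: [-1 -1 -1  0  1  0  1 -1]
  Θ: [ 0  0  0  1  0  0  2 -1]
  I: [ 0  0  0  0  0  1 -1 -3]
  [T]: (1)·-1+(-1)·-1+(2)·0+(-1)·1+(-2)·0+(1)·-1 = -2
  [Θ]: (1)·0+(-1)·0+(2)·1+(-1)·0+(-2)·0+(1)·-1 = 1
  [I]: (1)·0+(-1)·0+(2)·0+(-1)·0+(-2)·1+(1)·-3 = -5
⇒ T^-2 Θ I^-5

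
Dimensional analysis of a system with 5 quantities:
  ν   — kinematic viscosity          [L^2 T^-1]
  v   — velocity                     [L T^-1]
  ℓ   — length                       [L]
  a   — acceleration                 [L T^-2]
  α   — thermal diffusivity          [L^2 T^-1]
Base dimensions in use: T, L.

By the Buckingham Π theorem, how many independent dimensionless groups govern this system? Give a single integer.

3

Write exponents as rows T,L / cols ν,v,ℓ,a,α:
  T: [-1 -1  0 -2 -1]
  L: [ 2  1  1  1  2]
Row reduction gives pivot columns ν,v; rank = 2
Π count = n − r = 5 − 2 = 3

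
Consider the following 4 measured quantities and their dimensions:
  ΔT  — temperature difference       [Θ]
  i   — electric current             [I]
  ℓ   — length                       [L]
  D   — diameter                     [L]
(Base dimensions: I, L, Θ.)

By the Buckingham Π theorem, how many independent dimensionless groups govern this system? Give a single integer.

Exponent matrix [I,L,Θ] × [ΔT,i,ℓ,D]:
  I: [ 0  1  0  0]
  L: [ 0  0  1  1]
  Θ: [ 1  0  0  0]
Echelon form has 3 nonzero rows (pivots: ΔT,i,ℓ)
4 vars − rank 3 = 1 Π group

1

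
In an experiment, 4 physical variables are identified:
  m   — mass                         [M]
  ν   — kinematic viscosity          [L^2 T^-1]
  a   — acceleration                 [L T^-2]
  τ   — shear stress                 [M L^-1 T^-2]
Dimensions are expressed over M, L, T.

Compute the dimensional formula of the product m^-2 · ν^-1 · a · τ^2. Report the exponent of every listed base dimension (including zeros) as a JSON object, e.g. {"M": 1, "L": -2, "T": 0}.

{"M": 0, "L": -3, "T": -5}

Write exponents as rows M,L,T / cols m,ν,a,τ:
  M: [ 1  0  0  1]
  L: [ 0  2  1 -1]
  T: [ 0 -1 -2 -2]
  [M]: (-2)·1+(-1)·0+(1)·0+(2)·1 = 0
  [L]: (-2)·0+(-1)·2+(1)·1+(2)·-1 = -3
  [T]: (-2)·0+(-1)·-1+(1)·-2+(2)·-2 = -5
⇒ L^-3 T^-5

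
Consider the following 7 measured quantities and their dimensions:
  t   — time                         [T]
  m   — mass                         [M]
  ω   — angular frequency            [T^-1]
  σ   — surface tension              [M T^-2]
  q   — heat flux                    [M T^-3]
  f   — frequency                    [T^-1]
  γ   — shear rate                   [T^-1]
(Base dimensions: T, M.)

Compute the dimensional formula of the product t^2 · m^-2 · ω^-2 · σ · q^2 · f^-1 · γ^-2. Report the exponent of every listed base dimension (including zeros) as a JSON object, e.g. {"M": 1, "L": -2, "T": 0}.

{"T": -1, "M": 1}

Exponent matrix [T,M] × [t,m,ω,σ,q,f,γ]:
  T: [ 1  0 -1 -2 -3 -1 -1]
  M: [ 0  1  0  1  1  0  0]
  [T]: (2)·1+(-2)·0+(-2)·-1+(1)·-2+(2)·-3+(-1)·-1+(-2)·-1 = -1
  [M]: (2)·0+(-2)·1+(-2)·0+(1)·1+(2)·1+(-1)·0+(-2)·0 = 1
⇒ T^-1 M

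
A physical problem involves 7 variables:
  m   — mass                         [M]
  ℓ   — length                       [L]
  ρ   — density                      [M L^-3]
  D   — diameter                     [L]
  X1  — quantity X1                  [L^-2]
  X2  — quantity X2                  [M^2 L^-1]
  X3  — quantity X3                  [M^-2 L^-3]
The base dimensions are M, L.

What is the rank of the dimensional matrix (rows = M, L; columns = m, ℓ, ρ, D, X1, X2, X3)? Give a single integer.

Dimensional matrix (M×L by m×ℓ×ρ×D×X1×X2×X3):
  M: [ 1  0  1  0  0  2 -2]
  L: [ 0  1 -3  1 -2 -1 -3]
Row reduction gives pivot columns m,ℓ; rank = 2

2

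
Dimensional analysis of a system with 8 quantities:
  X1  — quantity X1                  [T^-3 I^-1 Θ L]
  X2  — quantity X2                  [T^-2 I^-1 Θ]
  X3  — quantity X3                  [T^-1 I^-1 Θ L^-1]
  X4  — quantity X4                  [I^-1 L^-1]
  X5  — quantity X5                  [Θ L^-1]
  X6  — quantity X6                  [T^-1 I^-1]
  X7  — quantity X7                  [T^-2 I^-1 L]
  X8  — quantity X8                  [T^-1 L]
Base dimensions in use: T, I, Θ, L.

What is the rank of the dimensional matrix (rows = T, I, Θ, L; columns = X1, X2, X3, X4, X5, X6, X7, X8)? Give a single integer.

Dimensional matrix (T×I×Θ×L by X1×X2×X3×X4×X5×X6×X7×X8):
  T: [-3 -2 -1  0  0 -1 -2 -1]
  I: [-1 -1 -1 -1  0 -1 -1  0]
  Θ: [ 1  1  1  0  1  0  0  0]
  L: [ 1  0 -1 -1 -1  0  1  1]
RREF → pivots at {X1,X2,X4} ⇒ r = 3

3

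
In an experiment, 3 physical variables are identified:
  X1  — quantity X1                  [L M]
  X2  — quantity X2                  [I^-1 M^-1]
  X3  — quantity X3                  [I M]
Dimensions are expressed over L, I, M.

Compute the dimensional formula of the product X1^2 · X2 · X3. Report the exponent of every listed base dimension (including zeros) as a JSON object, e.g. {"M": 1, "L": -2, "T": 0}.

{"L": 2, "I": 0, "M": 2}

Exponent matrix [L,I,M] × [X1,X2,X3]:
  L: [ 1  0  0]
  I: [ 0 -1  1]
  M: [ 1 -1  1]
  [L]: (2)·1+(1)·0+(1)·0 = 2
  [I]: (2)·0+(1)·-1+(1)·1 = 0
  [M]: (2)·1+(1)·-1+(1)·1 = 2
⇒ L^2 M^2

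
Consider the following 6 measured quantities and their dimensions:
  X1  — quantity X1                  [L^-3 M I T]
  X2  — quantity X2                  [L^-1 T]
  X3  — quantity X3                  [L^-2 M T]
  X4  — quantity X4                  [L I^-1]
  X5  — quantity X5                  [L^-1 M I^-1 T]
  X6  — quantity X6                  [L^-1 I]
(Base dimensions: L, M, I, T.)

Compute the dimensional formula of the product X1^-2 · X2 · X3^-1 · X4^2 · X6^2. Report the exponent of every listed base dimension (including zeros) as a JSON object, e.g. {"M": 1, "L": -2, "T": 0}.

Dimensional matrix (L×M×I×T by X1×X2×X3×X4×X5×X6):
  L: [-3 -1 -2  1 -1 -1]
  M: [ 1  0  1  0  1  0]
  I: [ 1  0  0 -1 -1  1]
  T: [ 1  1  1  0  1  0]
  [L]: (-2)·-3+(1)·-1+(-1)·-2+(2)·1+(2)·-1 = 7
  [M]: (-2)·1+(1)·0+(-1)·1+(2)·0+(2)·0 = -3
  [I]: (-2)·1+(1)·0+(-1)·0+(2)·-1+(2)·1 = -2
  [T]: (-2)·1+(1)·1+(-1)·1+(2)·0+(2)·0 = -2
⇒ L^7 M^-3 I^-2 T^-2

{"L": 7, "M": -3, "I": -2, "T": -2}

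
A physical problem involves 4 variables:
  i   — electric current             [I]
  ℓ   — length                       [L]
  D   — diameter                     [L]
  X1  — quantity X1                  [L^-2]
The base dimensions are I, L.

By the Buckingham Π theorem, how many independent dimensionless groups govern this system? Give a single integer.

Dimensional matrix (I×L by i×ℓ×D×X1):
  I: [ 1  0  0  0]
  L: [ 0  1  1 -2]
Row reduction gives pivot columns i,ℓ; rank = 2
Π count = n − r = 4 − 2 = 2

2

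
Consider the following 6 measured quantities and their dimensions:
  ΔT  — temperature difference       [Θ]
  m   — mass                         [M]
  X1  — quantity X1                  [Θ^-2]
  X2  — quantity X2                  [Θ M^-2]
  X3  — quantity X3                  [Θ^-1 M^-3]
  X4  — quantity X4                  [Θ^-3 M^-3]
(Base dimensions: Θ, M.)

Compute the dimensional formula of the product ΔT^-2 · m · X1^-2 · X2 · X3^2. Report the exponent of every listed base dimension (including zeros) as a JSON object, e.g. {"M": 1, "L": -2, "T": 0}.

{"Θ": 1, "M": -7}

Write exponents as rows Θ,M / cols ΔT,m,X1,X2,X3,X4:
  Θ: [ 1  0 -2  1 -1 -3]
  M: [ 0  1  0 -2 -3 -3]
  [Θ]: (-2)·1+(1)·0+(-2)·-2+(1)·1+(2)·-1 = 1
  [M]: (-2)·0+(1)·1+(-2)·0+(1)·-2+(2)·-3 = -7
⇒ Θ M^-7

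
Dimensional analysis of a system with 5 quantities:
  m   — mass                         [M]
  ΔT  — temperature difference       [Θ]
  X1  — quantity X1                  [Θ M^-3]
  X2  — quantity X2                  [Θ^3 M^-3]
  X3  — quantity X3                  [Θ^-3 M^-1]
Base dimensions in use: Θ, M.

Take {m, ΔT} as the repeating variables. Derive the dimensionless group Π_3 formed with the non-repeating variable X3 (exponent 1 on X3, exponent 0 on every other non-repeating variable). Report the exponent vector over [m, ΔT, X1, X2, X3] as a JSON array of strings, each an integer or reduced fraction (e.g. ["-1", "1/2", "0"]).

Exponent matrix [Θ,M] × [m,ΔT,X1,X2,X3]:
  Θ: [ 0  1  1  3 -3]
  M: [ 1  0 -3 -3 -1]
Echelon form has 2 nonzero rows (pivots: m,ΔT)
Pivot set = {m,ΔT}, free = {X1,X2,X3}
RREF:
  r0: [   1    0   -3   -3   -1]
  r1: [   0    1    1    3   -3]
Fix exponent of X3 at 1, X1 at 0, X2 at 0; solve each RREF row for its pivot's exponent:
  r0: exp(m) + (-1)·1 = 0 ⇒ exp(m) = 1
  r1: exp(ΔT) + (-3)·1 = 0 ⇒ exp(ΔT) = 3
Π_3 = m · ΔT^3 · X3

["1", "3", "0", "0", "1"]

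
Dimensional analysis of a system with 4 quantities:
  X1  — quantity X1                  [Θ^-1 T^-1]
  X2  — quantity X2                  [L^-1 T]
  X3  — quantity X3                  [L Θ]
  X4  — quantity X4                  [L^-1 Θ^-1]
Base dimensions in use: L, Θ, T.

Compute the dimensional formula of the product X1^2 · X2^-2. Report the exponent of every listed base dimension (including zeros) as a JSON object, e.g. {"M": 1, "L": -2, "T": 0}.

{"L": 2, "Θ": -2, "T": -4}

Exponent matrix [L,Θ,T] × [X1,X2,X3,X4]:
  L: [ 0 -1  1 -1]
  Θ: [-1  0  1 -1]
  T: [-1  1  0  0]
  [L]: (2)·0+(-2)·-1 = 2
  [Θ]: (2)·-1+(-2)·0 = -2
  [T]: (2)·-1+(-2)·1 = -4
⇒ L^2 Θ^-2 T^-4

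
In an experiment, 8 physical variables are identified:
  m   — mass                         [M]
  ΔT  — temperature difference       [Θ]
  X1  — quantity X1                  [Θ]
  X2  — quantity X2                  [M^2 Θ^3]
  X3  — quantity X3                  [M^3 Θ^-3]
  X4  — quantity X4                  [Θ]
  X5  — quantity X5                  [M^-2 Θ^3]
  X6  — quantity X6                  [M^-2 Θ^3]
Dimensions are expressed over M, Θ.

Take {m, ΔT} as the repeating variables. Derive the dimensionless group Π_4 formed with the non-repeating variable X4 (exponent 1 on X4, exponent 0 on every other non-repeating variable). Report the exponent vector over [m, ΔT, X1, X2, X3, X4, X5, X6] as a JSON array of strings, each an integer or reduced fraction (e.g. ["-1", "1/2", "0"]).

["0", "-1", "0", "0", "0", "1", "0", "0"]

Write exponents as rows M,Θ / cols m,ΔT,X1,X2,X3,X4,X5,X6:
  M: [ 1  0  0  2  3  0 -2 -2]
  Θ: [ 0  1  1  3 -3  1  3  3]
RREF → pivots at {m,ΔT} ⇒ r = 2
Repeat: m,ΔT; free: X1,X2,X3,X4,X5,X6
RREF:
  r0: [   1    0    0    2    3    0   -2   -2]
  r1: [   0    1    1    3   -3    1    3    3]
Fix exponent of X4 at 1, X1 at 0, X2 at 0, X3 at 0, X5 at 0, X6 at 0; solve each RREF row for its pivot's exponent:
  r0: exp(m) + (0)·1 = 0 ⇒ exp(m) = 0
  r1: exp(ΔT) + (1)·1 = 0 ⇒ exp(ΔT) = -1
Π_4 = ΔT^-1 · X4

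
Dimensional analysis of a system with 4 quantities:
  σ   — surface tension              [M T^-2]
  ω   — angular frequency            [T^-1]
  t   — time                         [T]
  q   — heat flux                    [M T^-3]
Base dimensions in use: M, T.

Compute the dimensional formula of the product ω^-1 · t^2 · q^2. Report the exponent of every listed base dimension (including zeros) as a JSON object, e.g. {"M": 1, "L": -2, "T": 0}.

{"M": 2, "T": -3}

Write exponents as rows M,T / cols σ,ω,t,q:
  M: [ 1  0  0  1]
  T: [-2 -1  1 -3]
  [M]: (-1)·0+(2)·0+(2)·1 = 2
  [T]: (-1)·-1+(2)·1+(2)·-3 = -3
⇒ M^2 T^-3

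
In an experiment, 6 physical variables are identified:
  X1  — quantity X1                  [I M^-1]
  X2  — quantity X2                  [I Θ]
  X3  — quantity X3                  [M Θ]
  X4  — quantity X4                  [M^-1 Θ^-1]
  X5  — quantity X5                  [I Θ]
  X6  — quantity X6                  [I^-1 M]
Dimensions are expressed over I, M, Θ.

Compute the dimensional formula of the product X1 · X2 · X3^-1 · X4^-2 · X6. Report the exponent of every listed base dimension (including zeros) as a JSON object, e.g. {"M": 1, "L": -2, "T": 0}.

{"I": 1, "M": 1, "Θ": 2}

Dimensional matrix (I×M×Θ by X1×X2×X3×X4×X5×X6):
  I: [ 1  1  0  0  1 -1]
  M: [-1  0  1 -1  0  1]
  Θ: [ 0  1  1 -1  1  0]
  [I]: (1)·1+(1)·1+(-1)·0+(-2)·0+(1)·-1 = 1
  [M]: (1)·-1+(1)·0+(-1)·1+(-2)·-1+(1)·1 = 1
  [Θ]: (1)·0+(1)·1+(-1)·1+(-2)·-1+(1)·0 = 2
⇒ I M Θ^2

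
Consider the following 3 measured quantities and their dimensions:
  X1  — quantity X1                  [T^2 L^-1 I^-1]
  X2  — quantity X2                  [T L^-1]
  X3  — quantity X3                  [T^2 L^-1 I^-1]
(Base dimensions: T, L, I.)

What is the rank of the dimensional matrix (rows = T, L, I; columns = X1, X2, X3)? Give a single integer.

2

Write exponents as rows T,L,I / cols X1,X2,X3:
  T: [ 2  1  2]
  L: [-1 -1 -1]
  I: [-1  0 -1]
RREF → pivots at {X1,X2} ⇒ r = 2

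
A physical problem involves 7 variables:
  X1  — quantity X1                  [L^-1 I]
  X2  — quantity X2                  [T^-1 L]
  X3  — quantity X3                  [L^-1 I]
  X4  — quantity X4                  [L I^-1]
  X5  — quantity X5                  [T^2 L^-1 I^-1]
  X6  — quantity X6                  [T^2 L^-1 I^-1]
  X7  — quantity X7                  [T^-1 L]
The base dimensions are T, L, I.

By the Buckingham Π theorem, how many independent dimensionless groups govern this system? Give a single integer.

5

Write exponents as rows T,L,I / cols X1,X2,X3,X4,X5,X6,X7:
  T: [ 0 -1  0  0  2  2 -1]
  L: [-1  1 -1  1 -1 -1  1]
  I: [ 1  0  1 -1 -1 -1  0]
Echelon form has 2 nonzero rows (pivots: X1,X2)
Π count = n − r = 7 − 2 = 5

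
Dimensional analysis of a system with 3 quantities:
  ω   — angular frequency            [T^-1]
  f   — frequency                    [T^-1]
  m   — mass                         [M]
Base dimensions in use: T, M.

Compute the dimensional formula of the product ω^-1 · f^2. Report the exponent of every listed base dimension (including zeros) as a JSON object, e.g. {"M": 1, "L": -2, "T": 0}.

Exponent matrix [T,M] × [ω,f,m]:
  T: [-1 -1  0]
  M: [ 0  0  1]
  [T]: (-1)·-1+(2)·-1 = -1
  [M]: (-1)·0+(2)·0 = 0
⇒ T^-1

{"T": -1, "M": 0}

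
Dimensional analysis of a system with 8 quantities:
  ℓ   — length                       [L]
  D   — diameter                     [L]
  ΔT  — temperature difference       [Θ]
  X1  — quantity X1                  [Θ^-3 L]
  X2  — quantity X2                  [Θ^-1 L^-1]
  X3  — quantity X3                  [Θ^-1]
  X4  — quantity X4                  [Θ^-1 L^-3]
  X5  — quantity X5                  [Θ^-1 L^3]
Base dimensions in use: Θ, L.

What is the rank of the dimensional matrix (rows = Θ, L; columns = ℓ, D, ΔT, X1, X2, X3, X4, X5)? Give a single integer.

Write exponents as rows Θ,L / cols ℓ,D,ΔT,X1,X2,X3,X4,X5:
  Θ: [ 0  0  1 -3 -1 -1 -1 -1]
  L: [ 1  1  0  1 -1  0 -3  3]
Echelon form has 2 nonzero rows (pivots: ℓ,ΔT)

2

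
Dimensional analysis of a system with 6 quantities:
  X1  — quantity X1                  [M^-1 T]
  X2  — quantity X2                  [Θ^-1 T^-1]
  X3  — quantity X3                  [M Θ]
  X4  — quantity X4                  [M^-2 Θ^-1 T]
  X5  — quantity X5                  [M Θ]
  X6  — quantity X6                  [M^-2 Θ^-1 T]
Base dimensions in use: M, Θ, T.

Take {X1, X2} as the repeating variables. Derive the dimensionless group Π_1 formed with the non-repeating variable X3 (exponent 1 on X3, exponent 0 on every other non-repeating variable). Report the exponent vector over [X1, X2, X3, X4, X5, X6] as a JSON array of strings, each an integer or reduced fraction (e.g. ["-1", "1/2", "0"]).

Write exponents as rows M,Θ,T / cols X1,X2,X3,X4,X5,X6:
  M: [-1  0  1 -2  1 -2]
  Θ: [ 0 -1  1 -1  1 -1]
  T: [ 1 -1  0  1  0  1]
Row reduction gives pivot columns X1,X2; rank = 2
Pivot set = {X1,X2}, free = {X3,X4,X5,X6}
RREF:
  r0: [   1    0   -1    2   -1    2]
  r1: [   0    1   -1    1   -1    1]
  r2: [   0    0    0    0    0    0]
Fix exponent of X3 at 1, X4 at 0, X5 at 0, X6 at 0; solve each RREF row for its pivot's exponent:
  r0: exp(X1) + (-1)·1 = 0 ⇒ exp(X1) = 1
  r1: exp(X2) + (-1)·1 = 0 ⇒ exp(X2) = 1
Π_1 = X1 · X2 · X3

["1", "1", "1", "0", "0", "0"]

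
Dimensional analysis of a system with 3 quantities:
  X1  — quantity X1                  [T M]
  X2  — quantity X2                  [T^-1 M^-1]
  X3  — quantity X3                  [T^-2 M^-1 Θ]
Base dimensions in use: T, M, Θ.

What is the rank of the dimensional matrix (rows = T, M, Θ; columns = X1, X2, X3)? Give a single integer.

Exponent matrix [T,M,Θ] × [X1,X2,X3]:
  T: [ 1 -1 -2]
  M: [ 1 -1 -1]
  Θ: [ 0  0  1]
Echelon form has 2 nonzero rows (pivots: X1,X3)

2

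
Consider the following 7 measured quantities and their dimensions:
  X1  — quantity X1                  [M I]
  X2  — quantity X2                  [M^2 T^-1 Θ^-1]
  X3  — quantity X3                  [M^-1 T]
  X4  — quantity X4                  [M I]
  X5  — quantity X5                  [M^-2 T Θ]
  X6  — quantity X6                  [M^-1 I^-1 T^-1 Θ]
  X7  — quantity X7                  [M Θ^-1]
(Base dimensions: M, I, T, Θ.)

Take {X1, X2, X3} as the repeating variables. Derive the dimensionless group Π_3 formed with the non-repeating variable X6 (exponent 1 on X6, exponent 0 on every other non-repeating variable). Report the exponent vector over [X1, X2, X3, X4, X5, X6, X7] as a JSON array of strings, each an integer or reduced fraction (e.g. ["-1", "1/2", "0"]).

Exponent matrix [M,I,T,Θ] × [X1,X2,X3,X4,X5,X6,X7]:
  M: [ 1  2 -1  1 -2 -1  1]
  I: [ 1  0  0  1  0 -1  0]
  T: [ 0 -1  1  0  1 -1  0]
  Θ: [ 0 -1  0  0  1  1 -1]
Row reduction gives pivot columns X1,X2,X3; rank = 3
Repeat: X1,X2,X3; free: X4,X5,X6,X7
RREF:
  r0: [   1    0    0    1    0   -1    0]
  r1: [   0    1    0    0   -1   -1    1]
  r2: [   0    0    1    0    0   -2    1]
  r3: [   0    0    0    0    0    0    0]
Fix exponent of X6 at 1, X4 at 0, X5 at 0, X7 at 0; solve each RREF row for its pivot's exponent:
  r0: exp(X1) + (-1)·1 = 0 ⇒ exp(X1) = 1
  r1: exp(X2) + (-1)·1 = 0 ⇒ exp(X2) = 1
  r2: exp(X3) + (-2)·1 = 0 ⇒ exp(X3) = 2
Π_3 = X1 · X2 · X3^2 · X6

["1", "1", "2", "0", "0", "1", "0"]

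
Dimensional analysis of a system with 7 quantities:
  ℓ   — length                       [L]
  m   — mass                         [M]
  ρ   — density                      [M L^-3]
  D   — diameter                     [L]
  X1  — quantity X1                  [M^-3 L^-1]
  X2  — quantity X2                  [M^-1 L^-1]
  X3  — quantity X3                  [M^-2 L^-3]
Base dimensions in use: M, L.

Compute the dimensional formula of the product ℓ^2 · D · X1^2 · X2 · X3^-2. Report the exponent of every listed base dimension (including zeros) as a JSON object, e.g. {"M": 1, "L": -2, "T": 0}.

{"M": -3, "L": 6}

Dimensional matrix (M×L by ℓ×m×ρ×D×X1×X2×X3):
  M: [ 0  1  1  0 -3 -1 -2]
  L: [ 1  0 -3  1 -1 -1 -3]
  [M]: (2)·0+(1)·0+(2)·-3+(1)·-1+(-2)·-2 = -3
  [L]: (2)·1+(1)·1+(2)·-1+(1)·-1+(-2)·-3 = 6
⇒ M^-3 L^6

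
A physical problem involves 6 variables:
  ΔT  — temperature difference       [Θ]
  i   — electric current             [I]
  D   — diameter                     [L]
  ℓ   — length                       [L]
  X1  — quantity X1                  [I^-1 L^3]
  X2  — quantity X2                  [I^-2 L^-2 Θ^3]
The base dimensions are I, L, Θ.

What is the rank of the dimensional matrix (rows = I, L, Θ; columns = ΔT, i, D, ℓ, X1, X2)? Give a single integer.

Dimensional matrix (I×L×Θ by ΔT×i×D×ℓ×X1×X2):
  I: [ 0  1  0  0 -1 -2]
  L: [ 0  0  1  1  3 -2]
  Θ: [ 1  0  0  0  0  3]
Echelon form has 3 nonzero rows (pivots: ΔT,i,D)

3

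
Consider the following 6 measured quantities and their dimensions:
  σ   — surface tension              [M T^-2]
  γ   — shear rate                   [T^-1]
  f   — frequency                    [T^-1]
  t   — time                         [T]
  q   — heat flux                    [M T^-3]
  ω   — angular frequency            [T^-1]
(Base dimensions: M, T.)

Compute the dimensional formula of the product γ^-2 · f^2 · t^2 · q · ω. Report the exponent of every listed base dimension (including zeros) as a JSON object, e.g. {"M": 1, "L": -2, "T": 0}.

Write exponents as rows M,T / cols σ,γ,f,t,q,ω:
  M: [ 1  0  0  0  1  0]
  T: [-2 -1 -1  1 -3 -1]
  [M]: (-2)·0+(2)·0+(2)·0+(1)·1+(1)·0 = 1
  [T]: (-2)·-1+(2)·-1+(2)·1+(1)·-3+(1)·-1 = -2
⇒ M T^-2

{"M": 1, "T": -2}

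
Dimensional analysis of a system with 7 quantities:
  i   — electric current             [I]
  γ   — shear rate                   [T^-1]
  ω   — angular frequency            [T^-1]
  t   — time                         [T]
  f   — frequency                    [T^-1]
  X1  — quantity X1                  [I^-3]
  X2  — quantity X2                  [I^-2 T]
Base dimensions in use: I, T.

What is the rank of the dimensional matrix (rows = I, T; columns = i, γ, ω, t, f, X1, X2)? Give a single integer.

Write exponents as rows I,T / cols i,γ,ω,t,f,X1,X2:
  I: [ 1  0  0  0  0 -3 -2]
  T: [ 0 -1 -1  1 -1  0  1]
Row reduction gives pivot columns i,γ; rank = 2

2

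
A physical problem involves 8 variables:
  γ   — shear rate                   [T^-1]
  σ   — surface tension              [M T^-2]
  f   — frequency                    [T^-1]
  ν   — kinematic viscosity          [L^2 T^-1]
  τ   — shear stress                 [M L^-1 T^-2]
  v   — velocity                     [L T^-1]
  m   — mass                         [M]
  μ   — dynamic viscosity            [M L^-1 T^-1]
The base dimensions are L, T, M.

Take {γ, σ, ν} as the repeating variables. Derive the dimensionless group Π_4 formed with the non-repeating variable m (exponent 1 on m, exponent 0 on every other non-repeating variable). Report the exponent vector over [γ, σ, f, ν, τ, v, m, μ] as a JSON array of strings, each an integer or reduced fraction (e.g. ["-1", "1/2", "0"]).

["2", "-1", "0", "0", "0", "0", "1", "0"]

Exponent matrix [L,T,M] × [γ,σ,f,ν,τ,v,m,μ]:
  L: [ 0  0  0  2 -1  1  0 -1]
  T: [-1 -2 -1 -1 -2 -1  0 -1]
  M: [ 0  1  0  0  1  0  1  1]
RREF → pivots at {γ,σ,ν} ⇒ r = 3
Pivot set = {γ,σ,ν}, free = {f,τ,v,m,μ}
RREF:
  r0: [   1    0    1    0  1/2  1/2   -2 -1/2]
  r1: [   0    1    0    0    1    0    1    1]
  r2: [   0    0    0    1 -1/2  1/2    0 -1/2]
Fix exponent of m at 1, f at 0, τ at 0, v at 0, μ at 0; solve each RREF row for its pivot's exponent:
  r0: exp(γ) + (-2)·1 = 0 ⇒ exp(γ) = 2
  r1: exp(σ) + (1)·1 = 0 ⇒ exp(σ) = -1
  r2: exp(ν) + (0)·1 = 0 ⇒ exp(ν) = 0
Π_4 = γ^2 · σ^-1 · m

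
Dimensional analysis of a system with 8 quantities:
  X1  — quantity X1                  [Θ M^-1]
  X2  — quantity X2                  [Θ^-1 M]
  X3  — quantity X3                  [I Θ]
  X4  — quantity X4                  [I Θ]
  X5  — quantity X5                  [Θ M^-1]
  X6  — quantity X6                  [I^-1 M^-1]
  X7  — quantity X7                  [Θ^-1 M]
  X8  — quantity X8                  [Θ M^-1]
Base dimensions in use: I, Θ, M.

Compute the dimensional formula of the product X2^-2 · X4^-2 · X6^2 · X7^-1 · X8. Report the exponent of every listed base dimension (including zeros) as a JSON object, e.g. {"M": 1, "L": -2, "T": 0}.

Write exponents as rows I,Θ,M / cols X1,X2,X3,X4,X5,X6,X7,X8:
  I: [ 0  0  1  1  0 -1  0  0]
  Θ: [ 1 -1  1  1  1  0 -1  1]
  M: [-1  1  0  0 -1 -1  1 -1]
  [I]: (-2)·0+(-2)·1+(2)·-1+(-1)·0+(1)·0 = -4
  [Θ]: (-2)·-1+(-2)·1+(2)·0+(-1)·-1+(1)·1 = 2
  [M]: (-2)·1+(-2)·0+(2)·-1+(-1)·1+(1)·-1 = -6
⇒ I^-4 Θ^2 M^-6

{"I": -4, "Θ": 2, "M": -6}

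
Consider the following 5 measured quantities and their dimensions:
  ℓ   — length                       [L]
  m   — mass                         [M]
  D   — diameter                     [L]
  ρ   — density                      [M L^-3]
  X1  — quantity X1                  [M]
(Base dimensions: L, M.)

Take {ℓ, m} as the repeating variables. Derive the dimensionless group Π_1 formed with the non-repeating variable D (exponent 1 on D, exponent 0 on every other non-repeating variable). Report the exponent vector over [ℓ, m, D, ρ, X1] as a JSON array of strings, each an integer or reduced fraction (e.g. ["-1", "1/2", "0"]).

["-1", "0", "1", "0", "0"]

Write exponents as rows L,M / cols ℓ,m,D,ρ,X1:
  L: [ 1  0  1 -3  0]
  M: [ 0  1  0  1  1]
Echelon form has 2 nonzero rows (pivots: ℓ,m)
Pivot set = {ℓ,m}, free = {D,ρ,X1}
RREF:
  r0: [   1    0    1   -3    0]
  r1: [   0    1    0    1    1]
Fix exponent of D at 1, ρ at 0, X1 at 0; solve each RREF row for its pivot's exponent:
  r0: exp(ℓ) + (1)·1 = 0 ⇒ exp(ℓ) = -1
  r1: exp(m) + (0)·1 = 0 ⇒ exp(m) = 0
Π_1 = ℓ^-1 · D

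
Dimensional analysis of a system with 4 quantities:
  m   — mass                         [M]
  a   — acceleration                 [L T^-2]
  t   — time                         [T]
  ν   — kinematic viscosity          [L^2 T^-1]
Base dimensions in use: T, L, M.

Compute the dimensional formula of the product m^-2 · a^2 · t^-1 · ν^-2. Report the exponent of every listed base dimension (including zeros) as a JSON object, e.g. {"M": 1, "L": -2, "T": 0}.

Dimensional matrix (T×L×M by m×a×t×ν):
  T: [ 0 -2  1 -1]
  L: [ 0  1  0  2]
  M: [ 1  0  0  0]
  [T]: (-2)·0+(2)·-2+(-1)·1+(-2)·-1 = -3
  [L]: (-2)·0+(2)·1+(-1)·0+(-2)·2 = -2
  [M]: (-2)·1+(2)·0+(-1)·0+(-2)·0 = -2
⇒ T^-3 L^-2 M^-2

{"T": -3, "L": -2, "M": -2}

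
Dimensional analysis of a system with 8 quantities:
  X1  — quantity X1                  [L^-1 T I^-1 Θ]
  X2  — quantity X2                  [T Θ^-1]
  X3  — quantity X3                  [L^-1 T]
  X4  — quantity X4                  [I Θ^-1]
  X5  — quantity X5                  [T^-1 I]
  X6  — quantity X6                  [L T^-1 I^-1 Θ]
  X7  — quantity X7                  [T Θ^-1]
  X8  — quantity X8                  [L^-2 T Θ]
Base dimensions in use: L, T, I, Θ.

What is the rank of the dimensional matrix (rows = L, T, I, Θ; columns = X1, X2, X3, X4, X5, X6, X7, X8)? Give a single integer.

3

Dimensional matrix (L×T×I×Θ by X1×X2×X3×X4×X5×X6×X7×X8):
  L: [-1  0 -1  0  0  1  0 -2]
  T: [ 1  1  1  0 -1 -1  1  1]
  I: [-1  0  0  1  1 -1  0  0]
  Θ: [ 1 -1  0 -1  0  1 -1  1]
RREF → pivots at {X1,X2,X3} ⇒ r = 3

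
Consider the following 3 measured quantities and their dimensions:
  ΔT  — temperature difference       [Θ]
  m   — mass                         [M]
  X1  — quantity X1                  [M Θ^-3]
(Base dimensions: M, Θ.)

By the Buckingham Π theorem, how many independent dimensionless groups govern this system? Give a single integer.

1

Dimensional matrix (M×Θ by ΔT×m×X1):
  M: [ 0  1  1]
  Θ: [ 1  0 -3]
Row reduction gives pivot columns ΔT,m; rank = 2
n=3, r=2 ⇒ 1 dimensionless group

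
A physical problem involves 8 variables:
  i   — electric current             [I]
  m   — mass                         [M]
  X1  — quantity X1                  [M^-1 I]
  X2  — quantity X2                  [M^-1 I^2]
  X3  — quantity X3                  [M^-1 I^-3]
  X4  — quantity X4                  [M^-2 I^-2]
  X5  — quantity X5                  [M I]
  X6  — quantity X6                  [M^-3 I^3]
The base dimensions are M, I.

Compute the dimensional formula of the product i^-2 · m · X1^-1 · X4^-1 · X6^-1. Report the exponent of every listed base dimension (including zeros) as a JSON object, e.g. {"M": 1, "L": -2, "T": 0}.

Dimensional matrix (M×I by i×m×X1×X2×X3×X4×X5×X6):
  M: [ 0  1 -1 -1 -1 -2  1 -3]
  I: [ 1  0  1  2 -3 -2  1  3]
  [M]: (-2)·0+(1)·1+(-1)·-1+(-1)·-2+(-1)·-3 = 7
  [I]: (-2)·1+(1)·0+(-1)·1+(-1)·-2+(-1)·3 = -4
⇒ M^7 I^-4

{"M": 7, "I": -4}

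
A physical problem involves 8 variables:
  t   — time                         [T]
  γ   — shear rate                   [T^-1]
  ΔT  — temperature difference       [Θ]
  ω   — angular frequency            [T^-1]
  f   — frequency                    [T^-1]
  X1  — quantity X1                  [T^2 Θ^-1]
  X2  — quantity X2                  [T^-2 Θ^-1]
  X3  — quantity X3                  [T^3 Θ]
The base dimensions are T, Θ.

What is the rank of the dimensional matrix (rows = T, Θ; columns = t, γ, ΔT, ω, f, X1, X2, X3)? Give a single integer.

2

Exponent matrix [T,Θ] × [t,γ,ΔT,ω,f,X1,X2,X3]:
  T: [ 1 -1  0 -1 -1  2 -2  3]
  Θ: [ 0  0  1  0  0 -1 -1  1]
Echelon form has 2 nonzero rows (pivots: t,ΔT)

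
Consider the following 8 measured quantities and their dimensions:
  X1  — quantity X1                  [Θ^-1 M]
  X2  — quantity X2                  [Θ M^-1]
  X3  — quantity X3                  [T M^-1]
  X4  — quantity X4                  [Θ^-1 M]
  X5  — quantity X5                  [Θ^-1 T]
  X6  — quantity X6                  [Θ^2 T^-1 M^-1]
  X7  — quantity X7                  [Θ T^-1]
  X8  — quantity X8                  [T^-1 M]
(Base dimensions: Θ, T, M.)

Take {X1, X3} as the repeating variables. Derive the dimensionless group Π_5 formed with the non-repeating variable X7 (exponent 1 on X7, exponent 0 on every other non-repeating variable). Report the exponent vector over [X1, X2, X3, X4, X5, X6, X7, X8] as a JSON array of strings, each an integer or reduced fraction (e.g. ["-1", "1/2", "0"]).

["1", "0", "1", "0", "0", "0", "1", "0"]

Write exponents as rows Θ,T,M / cols X1,X2,X3,X4,X5,X6,X7,X8:
  Θ: [-1  1  0 -1 -1  2  1  0]
  T: [ 0  0  1  0  1 -1 -1 -1]
  M: [ 1 -1 -1  1  0 -1  0  1]
RREF → pivots at {X1,X3} ⇒ r = 2
Repeat: X1,X3; free: X2,X4,X5,X6,X7,X8
RREF:
  r0: [   1   -1    0    1    1   -2   -1    0]
  r1: [   0    0    1    0    1   -1   -1   -1]
  r2: [   0    0    0    0    0    0    0    0]
Fix exponent of X7 at 1, X2 at 0, X4 at 0, X5 at 0, X6 at 0, X8 at 0; solve each RREF row for its pivot's exponent:
  r0: exp(X1) + (-1)·1 = 0 ⇒ exp(X1) = 1
  r1: exp(X3) + (-1)·1 = 0 ⇒ exp(X3) = 1
Π_5 = X1 · X3 · X7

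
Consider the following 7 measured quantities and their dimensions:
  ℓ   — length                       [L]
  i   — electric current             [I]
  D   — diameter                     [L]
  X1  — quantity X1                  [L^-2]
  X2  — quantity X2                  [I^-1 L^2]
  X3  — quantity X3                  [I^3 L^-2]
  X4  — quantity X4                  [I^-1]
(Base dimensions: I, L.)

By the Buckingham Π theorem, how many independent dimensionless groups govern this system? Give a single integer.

5

Exponent matrix [I,L] × [ℓ,i,D,X1,X2,X3,X4]:
  I: [ 0  1  0  0 -1  3 -1]
  L: [ 1  0  1 -2  2 -2  0]
Echelon form has 2 nonzero rows (pivots: ℓ,i)
n=7, r=2 ⇒ 5 dimensionless groups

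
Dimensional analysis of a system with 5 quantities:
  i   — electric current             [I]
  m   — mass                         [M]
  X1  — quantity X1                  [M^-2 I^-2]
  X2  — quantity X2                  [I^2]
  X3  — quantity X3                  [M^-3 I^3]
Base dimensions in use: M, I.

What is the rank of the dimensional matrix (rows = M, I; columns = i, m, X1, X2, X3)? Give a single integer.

2

Write exponents as rows M,I / cols i,m,X1,X2,X3:
  M: [ 0  1 -2  0 -3]
  I: [ 1  0 -2  2  3]
Echelon form has 2 nonzero rows (pivots: i,m)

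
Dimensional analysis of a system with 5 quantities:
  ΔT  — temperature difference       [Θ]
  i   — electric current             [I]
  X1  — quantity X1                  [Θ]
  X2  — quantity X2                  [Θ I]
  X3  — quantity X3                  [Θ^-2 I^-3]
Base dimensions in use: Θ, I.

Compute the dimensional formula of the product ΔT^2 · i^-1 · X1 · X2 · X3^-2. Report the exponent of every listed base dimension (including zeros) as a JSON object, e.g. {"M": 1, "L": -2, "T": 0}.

Dimensional matrix (Θ×I by ΔT×i×X1×X2×X3):
  Θ: [ 1  0  1  1 -2]
  I: [ 0  1  0  1 -3]
  [Θ]: (2)·1+(-1)·0+(1)·1+(1)·1+(-2)·-2 = 8
  [I]: (2)·0+(-1)·1+(1)·0+(1)·1+(-2)·-3 = 6
⇒ Θ^8 I^6

{"Θ": 8, "I": 6}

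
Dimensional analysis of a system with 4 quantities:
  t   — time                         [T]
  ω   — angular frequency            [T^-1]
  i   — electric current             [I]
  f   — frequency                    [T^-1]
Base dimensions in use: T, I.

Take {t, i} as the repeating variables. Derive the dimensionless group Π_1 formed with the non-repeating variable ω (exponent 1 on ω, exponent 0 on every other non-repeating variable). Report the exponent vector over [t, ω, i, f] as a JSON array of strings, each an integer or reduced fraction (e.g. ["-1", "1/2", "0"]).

Exponent matrix [T,I] × [t,ω,i,f]:
  T: [ 1 -1  0 -1]
  I: [ 0  0  1  0]
Row reduction gives pivot columns t,i; rank = 2
Repeat: t,i; free: ω,f
RREF:
  r0: [   1   -1    0   -1]
  r1: [   0    0    1    0]
Fix exponent of ω at 1, f at 0; solve each RREF row for its pivot's exponent:
  r0: exp(t) + (-1)·1 = 0 ⇒ exp(t) = 1
  r1: exp(i) + (0)·1 = 0 ⇒ exp(i) = 0
Π_1 = t · ω

["1", "1", "0", "0"]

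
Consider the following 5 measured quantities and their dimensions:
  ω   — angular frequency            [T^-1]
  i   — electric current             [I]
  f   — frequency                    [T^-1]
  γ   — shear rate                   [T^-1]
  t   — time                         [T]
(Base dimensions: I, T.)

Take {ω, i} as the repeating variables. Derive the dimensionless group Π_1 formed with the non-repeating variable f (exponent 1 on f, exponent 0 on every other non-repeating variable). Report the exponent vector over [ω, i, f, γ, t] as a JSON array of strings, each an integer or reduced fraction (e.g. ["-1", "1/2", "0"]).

["-1", "0", "1", "0", "0"]

Write exponents as rows I,T / cols ω,i,f,γ,t:
  I: [ 0  1  0  0  0]
  T: [-1  0 -1 -1  1]
Echelon form has 2 nonzero rows (pivots: ω,i)
Repeat: ω,i; free: f,γ,t
RREF:
  r0: [   1    0    1    1   -1]
  r1: [   0    1    0    0    0]
Fix exponent of f at 1, γ at 0, t at 0; solve each RREF row for its pivot's exponent:
  r0: exp(ω) + (1)·1 = 0 ⇒ exp(ω) = -1
  r1: exp(i) + (0)·1 = 0 ⇒ exp(i) = 0
Π_1 = ω^-1 · f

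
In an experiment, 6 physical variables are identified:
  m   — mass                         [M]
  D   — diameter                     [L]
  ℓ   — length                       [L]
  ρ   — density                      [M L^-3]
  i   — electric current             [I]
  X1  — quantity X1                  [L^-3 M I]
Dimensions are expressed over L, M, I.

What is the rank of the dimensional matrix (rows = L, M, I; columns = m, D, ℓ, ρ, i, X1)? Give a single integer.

Dimensional matrix (L×M×I by m×D×ℓ×ρ×i×X1):
  L: [ 0  1  1 -3  0 -3]
  M: [ 1  0  0  1  0  1]
  I: [ 0  0  0  0  1  1]
Echelon form has 3 nonzero rows (pivots: m,D,i)

3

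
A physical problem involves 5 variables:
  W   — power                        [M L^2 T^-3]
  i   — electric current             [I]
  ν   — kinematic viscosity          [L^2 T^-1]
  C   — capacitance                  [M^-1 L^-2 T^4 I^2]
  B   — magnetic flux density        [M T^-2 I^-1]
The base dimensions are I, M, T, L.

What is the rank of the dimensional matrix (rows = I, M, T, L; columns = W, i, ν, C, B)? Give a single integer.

Write exponents as rows I,M,T,L / cols W,i,ν,C,B:
  I: [ 0  1  0  2 -1]
  M: [ 1  0  0 -1  1]
  T: [-3  0 -1  4 -2]
  L: [ 2  0  2 -2  0]
RREF → pivots at {W,i,ν,C} ⇒ r = 4

4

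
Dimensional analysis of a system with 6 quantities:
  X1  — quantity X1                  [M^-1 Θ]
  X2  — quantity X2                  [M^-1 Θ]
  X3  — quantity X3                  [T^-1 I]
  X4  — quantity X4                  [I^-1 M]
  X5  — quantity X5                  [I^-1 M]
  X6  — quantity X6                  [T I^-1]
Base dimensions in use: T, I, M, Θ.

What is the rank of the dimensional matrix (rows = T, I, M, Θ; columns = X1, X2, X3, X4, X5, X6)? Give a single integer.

Write exponents as rows T,I,M,Θ / cols X1,X2,X3,X4,X5,X6:
  T: [ 0  0 -1  0  0  1]
  I: [ 0  0  1 -1 -1 -1]
  M: [-1 -1  0  1  1  0]
  Θ: [ 1  1  0  0  0  0]
Row reduction gives pivot columns X1,X3,X4; rank = 3

3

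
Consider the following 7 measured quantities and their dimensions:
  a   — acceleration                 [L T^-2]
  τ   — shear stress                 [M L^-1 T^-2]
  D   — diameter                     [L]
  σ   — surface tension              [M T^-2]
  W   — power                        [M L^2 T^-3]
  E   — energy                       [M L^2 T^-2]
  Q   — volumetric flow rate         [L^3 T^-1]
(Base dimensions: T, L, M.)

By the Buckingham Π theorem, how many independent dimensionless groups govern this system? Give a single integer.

Exponent matrix [T,L,M] × [a,τ,D,σ,W,E,Q]:
  T: [-2 -2  0 -2 -3 -2 -1]
  L: [ 1 -1  1  0  2  2  3]
  M: [ 0  1  0  1  1  1  0]
Echelon form has 3 nonzero rows (pivots: a,τ,D)
7 vars − rank 3 = 4 Π groups

4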